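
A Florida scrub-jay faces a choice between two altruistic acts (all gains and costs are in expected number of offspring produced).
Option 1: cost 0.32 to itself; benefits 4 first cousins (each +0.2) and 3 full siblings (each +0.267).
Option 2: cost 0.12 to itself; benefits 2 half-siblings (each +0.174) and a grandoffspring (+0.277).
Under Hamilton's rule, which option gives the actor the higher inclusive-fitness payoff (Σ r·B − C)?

Option 1: r to a first cousin = 0.125.
Option 1: r to a full sibling = 0.5.
Option 1: Σ r·B − C = (4·0.125·0.2 + 3·0.5·0.267) − 0.32 = 0.1805.
Option 2: r to a half-sibling = 0.25.
Option 2: r to a grandoffspring = 0.25.
Option 2: Σ r·B − C = (2·0.25·0.174 + 1·0.25·0.277) − 0.12 = 0.03625.
Option 1 has the higher net inclusive-fitness payoff.

Option 1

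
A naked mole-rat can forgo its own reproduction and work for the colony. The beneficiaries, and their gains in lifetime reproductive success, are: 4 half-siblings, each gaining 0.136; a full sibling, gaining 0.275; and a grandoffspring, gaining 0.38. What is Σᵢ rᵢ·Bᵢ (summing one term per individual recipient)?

0.3685

r to a half-sibling = 0.25 (half-sibs share one parent — one path of length 2: r = (1/2)^2 = 1/4).
r to a full sibling = 1/2 (full sibs share both parents — two paths of length 2: r = 2·(1/2)^2 = 1/2).
r to a grandoffspring = 0.25 (two parent–offspring links: r = (1/2)^2 = 1/4).
Summing one r·B term per recipient: 4·0.25·0.136 + 1·0.5·0.275 + 1·0.25·0.38 = 0.3685.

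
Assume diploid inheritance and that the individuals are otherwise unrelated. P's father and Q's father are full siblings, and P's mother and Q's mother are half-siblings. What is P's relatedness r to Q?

With two independent routes of shared ancestry, r is the sum of the two contributions.
P and Q are related in two ways: first cousins through their fathers (r = 1/8) and half first cousins through their mothers (r = 1/16).
r = 1/8 + 1/16 = 0.1875.

0.1875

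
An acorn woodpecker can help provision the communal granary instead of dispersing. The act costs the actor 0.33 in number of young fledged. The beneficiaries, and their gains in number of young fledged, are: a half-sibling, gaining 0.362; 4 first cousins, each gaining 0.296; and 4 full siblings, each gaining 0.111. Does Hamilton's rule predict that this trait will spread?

Yes

Hamilton's rule: the trait is favored when the sum of r·B over every recipient exceeds the actor's cost C.
r to a half-sibling = 1/4 (half-sibs share one parent — one path of length 2: r = (1/2)^2 = 1/4).
r to a first cousin = 0.125 (first cousins share one grandparent pair — two paths of length 4: r = 2·(1/2)^4 = 1/8).
r to a full sibling = 0.5 (full sibs share both parents — two paths of length 2: r = 2·(1/2)^2 = 1/2).
Summing one r·B term per recipient: 1·0.25·0.362 + 4·0.125·0.296 + 4·0.5·0.111 = 0.4605.
0.4605 > 0.33: the indirect benefit exceeds the cost.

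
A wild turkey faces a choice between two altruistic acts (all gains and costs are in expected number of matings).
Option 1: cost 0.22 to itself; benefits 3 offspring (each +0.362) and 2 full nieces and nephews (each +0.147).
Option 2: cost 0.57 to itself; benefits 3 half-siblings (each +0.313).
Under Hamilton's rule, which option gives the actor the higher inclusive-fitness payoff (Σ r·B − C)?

Option 1

Option 1: r to an offspring = 0.5.
Option 1: r to a full niece or nephew = 0.25.
Option 1: Σ r·B − C = (3·0.5·0.362 + 2·0.25·0.147) − 0.22 = 0.3965.
Option 2: r to a half-sibling = 0.25.
Option 2: Σ r·B − C = (3·0.25·0.313) − 0.57 = -0.33525.
Option 1 has the higher net inclusive-fitness payoff.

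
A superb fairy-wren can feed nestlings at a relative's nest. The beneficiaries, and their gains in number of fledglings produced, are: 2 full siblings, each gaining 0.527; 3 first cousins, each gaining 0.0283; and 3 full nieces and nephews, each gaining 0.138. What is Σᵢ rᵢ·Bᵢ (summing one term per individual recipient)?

r to a full sibling = 0.5 (full sibs share both parents — two paths of length 2: r = 2·(1/2)^2 = 1/2).
r to a first cousin = 0.125 (first cousins share one grandparent pair — two paths of length 4: r = 2·(1/2)^4 = 1/8).
r to a full niece or nephew = 0.25 (full aunt/uncle↔niece/nephew: two paths of length 3 through the shared grandparent pair: r = 2·(1/2)^3 = 1/4).
Summing one r·B term per recipient: 2·0.5·0.527 + 3·0.125·0.0283 + 3·0.25·0.138 = 0.6411125.

0.6411125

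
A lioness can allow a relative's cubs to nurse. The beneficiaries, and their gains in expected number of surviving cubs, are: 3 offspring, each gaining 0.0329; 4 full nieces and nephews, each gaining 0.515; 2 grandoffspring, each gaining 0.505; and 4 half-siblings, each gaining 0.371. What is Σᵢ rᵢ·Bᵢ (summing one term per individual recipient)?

r to an offspring = 1/2 (one parent–offspring link: r = (1/2)^1 = 1/2).
r to a full niece or nephew = 1/4 (full aunt/uncle↔niece/nephew: two paths of length 3 through the shared grandparent pair: r = 2·(1/2)^3 = 1/4).
r to a grandoffspring = 1/4 (two parent–offspring links: r = (1/2)^2 = 1/4).
r to a half-sibling = 1/4 (half-sibs share one parent — one path of length 2: r = (1/2)^2 = 1/4).
Summing one r·B term per recipient: 3·0.5·0.0329 + 4·0.25·0.515 + 2·0.25·0.505 + 4·0.25·0.371 = 1.18785.

1.18785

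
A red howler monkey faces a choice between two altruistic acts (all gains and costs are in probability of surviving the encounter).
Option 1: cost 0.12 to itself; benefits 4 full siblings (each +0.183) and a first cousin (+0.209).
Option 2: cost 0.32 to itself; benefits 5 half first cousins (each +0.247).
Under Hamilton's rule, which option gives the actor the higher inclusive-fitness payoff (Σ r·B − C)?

Option 1: r to a full sibling = 0.5.
Option 1: r to a first cousin = 0.125.
Option 1: Σ r·B − C = (4·0.5·0.183 + 1·0.125·0.209) − 0.12 = 0.272125.
Option 2: r to a half first cousin = 0.0625.
Option 2: Σ r·B − C = (5·0.0625·0.247) − 0.32 = -0.2428125.
Option 1 has the higher net inclusive-fitness payoff.

Option 1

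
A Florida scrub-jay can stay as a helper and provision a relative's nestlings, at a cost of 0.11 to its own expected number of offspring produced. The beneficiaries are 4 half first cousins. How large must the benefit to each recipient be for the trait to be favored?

r to a half first cousin = 0.0625 (half first cousins share one grandparent — one path of length 4: r = (1/2)^4 = 1/16).
Hamilton's rule with n recipients of equal r: n·r·B > C, so B > C/(n·r) = 0.11/(4·0.0625) = 0.44.

0.44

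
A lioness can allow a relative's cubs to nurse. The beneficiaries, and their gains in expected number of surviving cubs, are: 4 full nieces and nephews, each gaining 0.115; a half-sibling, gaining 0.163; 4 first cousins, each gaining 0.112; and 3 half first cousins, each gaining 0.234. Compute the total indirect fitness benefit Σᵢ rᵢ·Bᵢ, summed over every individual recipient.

r to a full niece or nephew = 1/4 (full aunt/uncle↔niece/nephew: two paths of length 3 through the shared grandparent pair: r = 2·(1/2)^3 = 1/4).
r to a half-sibling = 1/4 (half-sibs share one parent — one path of length 2: r = (1/2)^2 = 1/4).
r to a first cousin = 1/8 (first cousins share one grandparent pair — two paths of length 4: r = 2·(1/2)^4 = 1/8).
r to a half first cousin = 1/16 (half first cousins share one grandparent — one path of length 4: r = (1/2)^4 = 1/16).
Summing one r·B term per recipient: 4·0.25·0.115 + 1·0.25·0.163 + 4·0.125·0.112 + 3·0.0625·0.234 = 0.255625.

0.255625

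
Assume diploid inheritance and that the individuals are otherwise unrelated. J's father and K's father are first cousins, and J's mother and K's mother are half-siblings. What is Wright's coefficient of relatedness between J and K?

0.09375

With two independent routes of shared ancestry, r is the sum of the two contributions.
J and K are related in two ways: second cousins through their fathers (r = 1/32) and half first cousins through their mothers (r = 1/16).
r = 1/32 + 1/16 = 3/32 = 0.09375.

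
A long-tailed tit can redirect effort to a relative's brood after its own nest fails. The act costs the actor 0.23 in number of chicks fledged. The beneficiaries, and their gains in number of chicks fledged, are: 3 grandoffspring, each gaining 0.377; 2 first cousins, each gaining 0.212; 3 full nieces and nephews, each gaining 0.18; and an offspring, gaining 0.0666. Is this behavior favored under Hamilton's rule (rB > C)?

Hamilton's rule: the trait is favored when the sum of r·B over every recipient exceeds the actor's cost C.
r to a grandoffspring = 1/4 (two parent–offspring links: r = (1/2)^2 = 1/4).
r to a first cousin = 1/8 (first cousins share one grandparent pair — two paths of length 4: r = 2·(1/2)^4 = 1/8).
r to a full niece or nephew = 1/4 (full aunt/uncle↔niece/nephew: two paths of length 3 through the shared grandparent pair: r = 2·(1/2)^3 = 1/4).
r to an offspring = 0.5 (one parent–offspring link: r = (1/2)^1 = 1/2).
Summing one r·B term per recipient: 3·0.25·0.377 + 2·0.125·0.212 + 3·0.25·0.18 + 1·0.5·0.0666 = 0.50405.
0.50405 > 0.23: the indirect benefit exceeds the cost.

Yes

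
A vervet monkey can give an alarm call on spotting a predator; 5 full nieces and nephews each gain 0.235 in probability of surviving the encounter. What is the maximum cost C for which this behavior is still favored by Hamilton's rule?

0.29375

r to a full niece or nephew = 0.25 (full aunt/uncle↔niece/nephew: two paths of length 3 through the shared grandparent pair: r = 2·(1/2)^3 = 1/4).
Hamilton's rule: n·r·B > C, so the trait is favored while C < n·r·B = 5·0.25·0.235 = 0.29375.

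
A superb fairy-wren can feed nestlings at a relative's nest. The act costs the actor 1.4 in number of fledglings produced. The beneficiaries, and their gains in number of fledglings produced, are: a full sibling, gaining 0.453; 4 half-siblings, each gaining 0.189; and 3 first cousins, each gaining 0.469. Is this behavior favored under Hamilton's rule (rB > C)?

Hamilton's rule: the trait is favored when the sum of r·B over every recipient exceeds the actor's cost C.
r to a full sibling = 1/2 (full sibs share both parents — two paths of length 2: r = 2·(1/2)^2 = 1/2).
r to a half-sibling = 1/4 (half-sibs share one parent — one path of length 2: r = (1/2)^2 = 1/4).
r to a first cousin = 0.125 (first cousins share one grandparent pair — two paths of length 4: r = 2·(1/2)^4 = 1/8).
Summing one r·B term per recipient: 1·0.5·0.453 + 4·0.25·0.189 + 3·0.125·0.469 = 0.591375.
0.591375 < 1.4: the indirect benefit is less than the cost.

No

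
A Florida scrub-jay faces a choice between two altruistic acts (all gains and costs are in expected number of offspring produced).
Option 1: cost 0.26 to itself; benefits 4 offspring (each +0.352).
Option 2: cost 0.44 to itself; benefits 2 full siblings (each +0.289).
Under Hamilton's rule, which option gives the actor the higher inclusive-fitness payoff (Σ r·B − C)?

Option 1: r to an offspring = 0.5.
Option 1: Σ r·B − C = (4·0.5·0.352) − 0.26 = 0.444.
Option 2: r to a full sibling = 0.5.
Option 2: Σ r·B − C = (2·0.5·0.289) − 0.44 = -0.151.
Option 1 has the higher net inclusive-fitness payoff.

Option 1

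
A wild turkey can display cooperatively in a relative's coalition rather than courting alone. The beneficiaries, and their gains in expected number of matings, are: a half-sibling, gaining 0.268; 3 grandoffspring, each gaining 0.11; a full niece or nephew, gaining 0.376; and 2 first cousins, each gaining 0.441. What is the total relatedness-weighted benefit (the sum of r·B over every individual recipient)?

0.35375

r to a half-sibling = 0.25 (half-sibs share one parent — one path of length 2: r = (1/2)^2 = 1/4).
r to a grandoffspring = 1/4 (two parent–offspring links: r = (1/2)^2 = 1/4).
r to a full niece or nephew = 0.25 (full aunt/uncle↔niece/nephew: two paths of length 3 through the shared grandparent pair: r = 2·(1/2)^3 = 1/4).
r to a first cousin = 1/8 (first cousins share one grandparent pair — two paths of length 4: r = 2·(1/2)^4 = 1/8).
Summing one r·B term per recipient: 1·0.25·0.268 + 3·0.25·0.11 + 1·0.25·0.376 + 2·0.125·0.441 = 0.35375.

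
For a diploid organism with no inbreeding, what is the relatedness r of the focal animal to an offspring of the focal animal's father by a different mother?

Each parent–offspring link contributes a factor of 1/2, and independent paths through distinct common ancestors add.
Half-sibs share one parent — one path of length 2: r = (1/2)^2 = 1/4.

0.25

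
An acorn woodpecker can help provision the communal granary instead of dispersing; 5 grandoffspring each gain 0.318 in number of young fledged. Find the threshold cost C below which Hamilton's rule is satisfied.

0.3975

r to a grandoffspring = 1/4 (two parent–offspring links: r = (1/2)^2 = 1/4).
Hamilton's rule: n·r·B > C, so the trait is favored while C < n·r·B = 5·0.25·0.318 = 0.3975.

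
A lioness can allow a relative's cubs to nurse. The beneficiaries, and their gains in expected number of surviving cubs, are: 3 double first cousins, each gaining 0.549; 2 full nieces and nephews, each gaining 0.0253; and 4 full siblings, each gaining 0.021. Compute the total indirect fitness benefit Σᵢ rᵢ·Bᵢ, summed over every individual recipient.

r to a double first cousin = 0.25 (double first cousins share both grandparent pairs — four paths of length 4: r = 4·(1/2)^4 = 1/4).
r to a full niece or nephew = 1/4 (full aunt/uncle↔niece/nephew: two paths of length 3 through the shared grandparent pair: r = 2·(1/2)^3 = 1/4).
r to a full sibling = 1/2 (full sibs share both parents — two paths of length 2: r = 2·(1/2)^2 = 1/2).
Summing one r·B term per recipient: 3·0.25·0.549 + 2·0.25·0.0253 + 4·0.5·0.021 = 0.4664.

0.4664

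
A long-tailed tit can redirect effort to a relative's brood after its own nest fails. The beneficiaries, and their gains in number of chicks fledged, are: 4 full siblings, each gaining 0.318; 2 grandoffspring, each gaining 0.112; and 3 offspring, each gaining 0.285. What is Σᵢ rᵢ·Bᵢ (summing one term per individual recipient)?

1.1195

r to a full sibling = 0.5 (full sibs share both parents — two paths of length 2: r = 2·(1/2)^2 = 1/2).
r to a grandoffspring = 1/4 (two parent–offspring links: r = (1/2)^2 = 1/4).
r to an offspring = 1/2 (one parent–offspring link: r = (1/2)^1 = 1/2).
Summing one r·B term per recipient: 4·0.5·0.318 + 2·0.25·0.112 + 3·0.5·0.285 = 1.1195.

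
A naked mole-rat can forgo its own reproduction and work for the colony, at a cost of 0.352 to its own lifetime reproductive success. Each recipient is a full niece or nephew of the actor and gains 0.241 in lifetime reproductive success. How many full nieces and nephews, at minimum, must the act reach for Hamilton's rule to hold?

6

r to a full niece or nephew = 1/4 (full aunt/uncle↔niece/nephew: two paths of length 3 through the shared grandparent pair: r = 2·(1/2)^3 = 1/4).
Hamilton's rule: n·r·B > C  ⇒  n > C/(r·B) = 0.352/(0.25·0.241) = 5.842.
The smallest integer exceeding 5.842 is 6.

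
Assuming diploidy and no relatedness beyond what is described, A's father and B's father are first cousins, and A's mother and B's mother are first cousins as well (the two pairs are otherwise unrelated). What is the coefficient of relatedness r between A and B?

0.0625

Independent pedigree routes through distinct common ancestors add.
A and B are related in two ways: second cousins through their fathers (r = 1/32) and second cousins through their mothers (r = 1/32).
r = 1/32 + 1/32 = 1/16 = 0.0625.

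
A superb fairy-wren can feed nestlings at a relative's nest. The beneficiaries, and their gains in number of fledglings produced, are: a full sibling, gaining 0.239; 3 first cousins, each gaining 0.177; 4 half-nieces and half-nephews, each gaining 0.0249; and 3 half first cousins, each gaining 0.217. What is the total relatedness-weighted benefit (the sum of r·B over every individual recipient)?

r to a full sibling = 1/2 (full sibs share both parents — two paths of length 2: r = 2·(1/2)^2 = 1/2).
r to a first cousin = 0.125 (first cousins share one grandparent pair — two paths of length 4: r = 2·(1/2)^4 = 1/8).
r to a half-niece or half-nephew = 1/8 (half-aunt/uncle↔niece/nephew: one path of length 3: r = (1/2)^3 = 1/8).
r to a half first cousin = 0.0625 (half first cousins share one grandparent — one path of length 4: r = (1/2)^4 = 1/16).
Summing one r·B term per recipient: 1·0.5·0.239 + 3·0.125·0.177 + 4·0.125·0.0249 + 3·0.0625·0.217 = 0.2390125.

0.2390125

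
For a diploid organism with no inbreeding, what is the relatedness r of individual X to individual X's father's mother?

Each parent–offspring link contributes a factor of 1/2, and independent paths through distinct common ancestors add.
Two parent–offspring links: r = (1/2)^2 = 1/4.

0.25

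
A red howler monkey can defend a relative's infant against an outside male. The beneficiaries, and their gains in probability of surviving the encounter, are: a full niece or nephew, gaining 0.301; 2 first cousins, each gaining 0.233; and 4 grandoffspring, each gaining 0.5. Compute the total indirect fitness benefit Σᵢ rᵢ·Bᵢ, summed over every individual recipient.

0.6335

r to a full niece or nephew = 1/4 (full aunt/uncle↔niece/nephew: two paths of length 3 through the shared grandparent pair: r = 2·(1/2)^3 = 1/4).
r to a first cousin = 0.125 (first cousins share one grandparent pair — two paths of length 4: r = 2·(1/2)^4 = 1/8).
r to a grandoffspring = 1/4 (two parent–offspring links: r = (1/2)^2 = 1/4).
Summing one r·B term per recipient: 1·0.25·0.301 + 2·0.125·0.233 + 4·0.25·0.5 = 0.6335.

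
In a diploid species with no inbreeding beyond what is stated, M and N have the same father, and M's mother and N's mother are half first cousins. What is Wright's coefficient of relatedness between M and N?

0.265625

Wright's path rule: contributions from independent ancestry routes add.
M and N are related in two ways: half-sibs through their shared father (r = 1/4) and half second cousins through their mothers (r = 1/64).
r = 1/4 + 1/64 = 17/64 = 0.265625.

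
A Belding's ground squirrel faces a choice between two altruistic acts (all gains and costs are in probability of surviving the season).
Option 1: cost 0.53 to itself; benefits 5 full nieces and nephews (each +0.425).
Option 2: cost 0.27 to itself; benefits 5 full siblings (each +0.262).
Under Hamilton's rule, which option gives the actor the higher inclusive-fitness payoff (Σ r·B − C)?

Option 1: r to a full niece or nephew = 0.25.
Option 1: Σ r·B − C = (5·0.25·0.425) − 0.53 = 0.00125.
Option 2: r to a full sibling = 0.5.
Option 2: Σ r·B − C = (5·0.5·0.262) − 0.27 = 0.385.
Option 2 has the higher net inclusive-fitness payoff.

Option 2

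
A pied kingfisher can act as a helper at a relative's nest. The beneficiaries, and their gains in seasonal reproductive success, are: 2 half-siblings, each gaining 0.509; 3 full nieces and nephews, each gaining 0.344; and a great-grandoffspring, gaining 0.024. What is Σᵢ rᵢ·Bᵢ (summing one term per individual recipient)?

r to a half-sibling = 0.25 (half-sibs share one parent — one path of length 2: r = (1/2)^2 = 1/4).
r to a full niece or nephew = 0.25 (full aunt/uncle↔niece/nephew: two paths of length 3 through the shared grandparent pair: r = 2·(1/2)^3 = 1/4).
r to a great-grandoffspring = 0.125 (three parent–offspring links: r = (1/2)^3 = 1/8).
Summing one r·B term per recipient: 2·0.25·0.509 + 3·0.25·0.344 + 1·0.125·0.024 = 0.5155.

0.5155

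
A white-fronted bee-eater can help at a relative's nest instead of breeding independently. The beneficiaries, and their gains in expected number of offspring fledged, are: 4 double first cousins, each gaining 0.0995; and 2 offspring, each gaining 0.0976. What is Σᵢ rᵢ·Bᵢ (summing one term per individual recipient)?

r to a double first cousin = 1/4 (double first cousins share both grandparent pairs — four paths of length 4: r = 4·(1/2)^4 = 1/4).
r to an offspring = 0.5 (one parent–offspring link: r = (1/2)^1 = 1/2).
Summing one r·B term per recipient: 4·0.25·0.0995 + 2·0.5·0.0976 = 0.1971.

0.1971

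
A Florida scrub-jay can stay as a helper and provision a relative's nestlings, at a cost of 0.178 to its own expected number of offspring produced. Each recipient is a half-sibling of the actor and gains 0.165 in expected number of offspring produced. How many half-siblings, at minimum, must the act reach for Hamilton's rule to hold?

5

r to a half-sibling = 1/4 (half-sibs share one parent — one path of length 2: r = (1/2)^2 = 1/4).
Hamilton's rule: n·r·B > C  ⇒  n > C/(r·B) = 0.178/(0.25·0.165) = 4.315.
The smallest integer exceeding 4.315 is 5.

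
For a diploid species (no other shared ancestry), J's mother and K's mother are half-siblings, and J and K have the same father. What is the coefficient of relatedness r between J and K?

Relatedness sums over independent paths through distinct common ancestors.
J and K are related in two ways: half first cousins through their mothers (r = 1/16) and half-sibs through their shared father (r = 1/4).
r = 1/16 + 1/4 = 0.3125.

0.3125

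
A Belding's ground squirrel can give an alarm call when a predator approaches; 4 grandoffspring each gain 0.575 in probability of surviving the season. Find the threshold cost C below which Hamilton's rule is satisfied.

0.575

r to a grandoffspring = 1/4 (two parent–offspring links: r = (1/2)^2 = 1/4).
Hamilton's rule: n·r·B > C, so the trait is favored while C < n·r·B = 4·0.25·0.575 = 0.575.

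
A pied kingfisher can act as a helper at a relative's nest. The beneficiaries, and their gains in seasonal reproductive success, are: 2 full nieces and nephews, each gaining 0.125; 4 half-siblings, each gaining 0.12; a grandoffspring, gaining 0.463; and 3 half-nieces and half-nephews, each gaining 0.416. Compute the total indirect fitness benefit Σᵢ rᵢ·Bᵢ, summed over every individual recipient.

0.45425

r to a full niece or nephew = 1/4 (full aunt/uncle↔niece/nephew: two paths of length 3 through the shared grandparent pair: r = 2·(1/2)^3 = 1/4).
r to a half-sibling = 0.25 (half-sibs share one parent — one path of length 2: r = (1/2)^2 = 1/4).
r to a grandoffspring = 0.25 (two parent–offspring links: r = (1/2)^2 = 1/4).
r to a half-niece or half-nephew = 1/8 (half-aunt/uncle↔niece/nephew: one path of length 3: r = (1/2)^3 = 1/8).
Summing one r·B term per recipient: 2·0.25·0.125 + 4·0.25·0.12 + 1·0.25·0.463 + 3·0.125·0.416 = 0.45425.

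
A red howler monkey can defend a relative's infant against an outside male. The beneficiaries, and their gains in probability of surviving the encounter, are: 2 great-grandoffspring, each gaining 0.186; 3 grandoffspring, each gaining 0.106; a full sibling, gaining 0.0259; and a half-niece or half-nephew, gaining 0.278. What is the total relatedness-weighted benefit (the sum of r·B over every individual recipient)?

0.1737

r to a great-grandoffspring = 0.125 (three parent–offspring links: r = (1/2)^3 = 1/8).
r to a grandoffspring = 0.25 (two parent–offspring links: r = (1/2)^2 = 1/4).
r to a full sibling = 1/2 (full sibs share both parents — two paths of length 2: r = 2·(1/2)^2 = 1/2).
r to a half-niece or half-nephew = 1/8 (half-aunt/uncle↔niece/nephew: one path of length 3: r = (1/2)^3 = 1/8).
Summing one r·B term per recipient: 2·0.125·0.186 + 3·0.25·0.106 + 1·0.5·0.0259 + 1·0.125·0.278 = 0.1737.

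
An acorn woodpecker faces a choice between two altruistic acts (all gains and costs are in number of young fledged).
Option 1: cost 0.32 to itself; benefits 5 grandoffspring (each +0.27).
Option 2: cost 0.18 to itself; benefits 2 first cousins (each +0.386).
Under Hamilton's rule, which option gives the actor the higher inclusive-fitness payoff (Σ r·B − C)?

Option 1

Option 1: r to a grandoffspring = 0.25.
Option 1: Σ r·B − C = (5·0.25·0.27) − 0.32 = 0.0175.
Option 2: r to a first cousin = 0.125.
Option 2: Σ r·B − C = (2·0.125·0.386) − 0.18 = -0.0835.
Option 1 has the higher net inclusive-fitness payoff.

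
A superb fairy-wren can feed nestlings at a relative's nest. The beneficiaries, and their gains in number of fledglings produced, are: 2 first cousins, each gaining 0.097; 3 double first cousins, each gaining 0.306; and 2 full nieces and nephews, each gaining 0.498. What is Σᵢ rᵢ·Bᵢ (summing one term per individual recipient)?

r to a first cousin = 1/8 (first cousins share one grandparent pair — two paths of length 4: r = 2·(1/2)^4 = 1/8).
r to a double first cousin = 0.25 (double first cousins share both grandparent pairs — four paths of length 4: r = 4·(1/2)^4 = 1/4).
r to a full niece or nephew = 0.25 (full aunt/uncle↔niece/nephew: two paths of length 3 through the shared grandparent pair: r = 2·(1/2)^3 = 1/4).
Summing one r·B term per recipient: 2·0.125·0.097 + 3·0.25·0.306 + 2·0.25·0.498 = 0.50275.

0.50275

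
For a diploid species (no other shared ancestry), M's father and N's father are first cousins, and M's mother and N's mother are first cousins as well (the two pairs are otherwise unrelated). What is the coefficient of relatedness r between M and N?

0.0625

Relatedness sums over independent paths through distinct common ancestors.
M and N are related in two ways: second cousins through their fathers (r = 1/32) and second cousins through their mothers (r = 1/32).
r = 1/32 + 1/32 = 0.0625.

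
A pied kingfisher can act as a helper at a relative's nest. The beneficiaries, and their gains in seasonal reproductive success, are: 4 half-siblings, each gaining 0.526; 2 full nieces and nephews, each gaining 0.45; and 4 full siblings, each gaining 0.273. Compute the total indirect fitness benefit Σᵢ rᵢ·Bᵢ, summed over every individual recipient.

1.297

r to a half-sibling = 1/4 (half-sibs share one parent — one path of length 2: r = (1/2)^2 = 1/4).
r to a full niece or nephew = 0.25 (full aunt/uncle↔niece/nephew: two paths of length 3 through the shared grandparent pair: r = 2·(1/2)^3 = 1/4).
r to a full sibling = 0.5 (full sibs share both parents — two paths of length 2: r = 2·(1/2)^2 = 1/2).
Summing one r·B term per recipient: 4·0.25·0.526 + 2·0.25·0.45 + 4·0.5·0.273 = 1.297.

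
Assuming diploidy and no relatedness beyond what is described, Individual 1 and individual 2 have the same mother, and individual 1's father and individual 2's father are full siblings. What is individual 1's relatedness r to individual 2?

0.375

With two independent routes of shared ancestry, r is the sum of the two contributions.
Individual 1 and individual 2 are related in two ways: half-sibs through their shared mother (r = 1/4) and first cousins through their fathers (r = 1/8).
r = 1/4 + 1/8 = 0.375.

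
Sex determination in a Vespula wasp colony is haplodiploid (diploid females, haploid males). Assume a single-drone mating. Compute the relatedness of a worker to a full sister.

0.75

Haplodiploid full sisters inherit their father's entire haploid genome identically (contributing 1/2) and on average half of their mother's contribution (1/2 · 1/2 = 1/4); r = 1/2 + 1/4 = 3/4.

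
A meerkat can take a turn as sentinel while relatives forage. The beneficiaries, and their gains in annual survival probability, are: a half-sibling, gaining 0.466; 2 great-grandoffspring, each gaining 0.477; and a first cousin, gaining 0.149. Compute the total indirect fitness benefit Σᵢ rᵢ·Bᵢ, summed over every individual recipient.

r to a half-sibling = 1/4 (half-sibs share one parent — one path of length 2: r = (1/2)^2 = 1/4).
r to a great-grandoffspring = 1/8 (three parent–offspring links: r = (1/2)^3 = 1/8).
r to a first cousin = 1/8 (first cousins share one grandparent pair — two paths of length 4: r = 2·(1/2)^4 = 1/8).
Summing one r·B term per recipient: 1·0.25·0.466 + 2·0.125·0.477 + 1·0.125·0.149 = 0.254375.

0.254375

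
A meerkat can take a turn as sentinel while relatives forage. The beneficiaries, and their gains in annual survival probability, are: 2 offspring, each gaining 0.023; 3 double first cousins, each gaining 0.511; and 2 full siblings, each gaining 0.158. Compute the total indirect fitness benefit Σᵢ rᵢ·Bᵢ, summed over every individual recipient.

0.56425

r to an offspring = 0.5 (one parent–offspring link: r = (1/2)^1 = 1/2).
r to a double first cousin = 1/4 (double first cousins share both grandparent pairs — four paths of length 4: r = 4·(1/2)^4 = 1/4).
r to a full sibling = 1/2 (full sibs share both parents — two paths of length 2: r = 2·(1/2)^2 = 1/2).
Summing one r·B term per recipient: 2·0.5·0.023 + 3·0.25·0.511 + 2·0.5·0.158 = 0.56425.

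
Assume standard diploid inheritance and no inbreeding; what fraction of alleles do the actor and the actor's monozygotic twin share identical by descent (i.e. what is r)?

1

Each parent–offspring link contributes a factor of 1/2, and independent paths through distinct common ancestors add.
Monozygotic twins share every allele identical by descent: r = 1.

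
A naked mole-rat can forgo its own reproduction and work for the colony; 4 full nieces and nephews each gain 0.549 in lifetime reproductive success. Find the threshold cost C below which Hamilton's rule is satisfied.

r to a full niece or nephew = 0.25 (full aunt/uncle↔niece/nephew: two paths of length 3 through the shared grandparent pair: r = 2·(1/2)^3 = 1/4).
Hamilton's rule: n·r·B > C, so the trait is favored while C < n·r·B = 4·0.25·0.549 = 0.549.

0.549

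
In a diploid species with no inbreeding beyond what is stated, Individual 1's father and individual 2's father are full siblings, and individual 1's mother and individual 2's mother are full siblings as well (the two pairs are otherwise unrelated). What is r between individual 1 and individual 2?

0.25

Independent pedigree routes through distinct common ancestors add.
Individual 1 and individual 2 are related in two ways: first cousins through their fathers (r = 1/8) and first cousins through their mothers (r = 1/8) — i.e. double first cousins.
r = 1/8 + 1/8 = 1/4 = 0.25.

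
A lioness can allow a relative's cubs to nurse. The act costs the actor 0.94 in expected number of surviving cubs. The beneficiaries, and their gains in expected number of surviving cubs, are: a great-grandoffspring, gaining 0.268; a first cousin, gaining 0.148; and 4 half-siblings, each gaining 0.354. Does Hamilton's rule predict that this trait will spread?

No

Hamilton's rule: the trait is favored when the sum of r·B over every recipient exceeds the actor's cost C.
r to a great-grandoffspring = 1/8 (three parent–offspring links: r = (1/2)^3 = 1/8).
r to a first cousin = 0.125 (first cousins share one grandparent pair — two paths of length 4: r = 2·(1/2)^4 = 1/8).
r to a half-sibling = 0.25 (half-sibs share one parent — one path of length 2: r = (1/2)^2 = 1/4).
Summing one r·B term per recipient: 1·0.125·0.268 + 1·0.125·0.148 + 4·0.25·0.354 = 0.406.
0.406 < 0.94: the indirect benefit is less than the cost.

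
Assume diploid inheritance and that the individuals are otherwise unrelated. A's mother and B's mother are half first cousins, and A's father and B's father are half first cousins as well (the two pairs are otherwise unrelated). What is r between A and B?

With two independent routes of shared ancestry, r is the sum of the two contributions.
A and B are related in two ways: half second cousins through their mothers (r = 1/64) and half second cousins through their fathers (r = 1/64).
r = 1/64 + 1/64 = 1/32 = 0.03125.

0.03125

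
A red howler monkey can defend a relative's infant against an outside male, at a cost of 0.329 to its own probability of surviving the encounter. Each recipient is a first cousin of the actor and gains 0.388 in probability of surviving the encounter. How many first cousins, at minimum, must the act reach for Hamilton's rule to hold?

r to a first cousin = 1/8 (first cousins share one grandparent pair — two paths of length 4: r = 2·(1/2)^4 = 1/8).
Hamilton's rule: n·r·B > C  ⇒  n > C/(r·B) = 0.329/(0.125·0.388) = 6.784.
The smallest integer exceeding 6.784 is 7.

7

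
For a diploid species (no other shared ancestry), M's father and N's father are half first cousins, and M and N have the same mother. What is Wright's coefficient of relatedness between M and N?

Relatedness sums over independent paths through distinct common ancestors.
M and N are related in two ways: half second cousins through their fathers (r = 1/64) and half-sibs through their shared mother (r = 1/4).
r = 1/64 + 1/4 = 0.265625.

0.265625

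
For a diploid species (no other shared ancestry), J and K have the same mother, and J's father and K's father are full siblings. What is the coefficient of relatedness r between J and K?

0.375

With two independent routes of shared ancestry, r is the sum of the two contributions.
J and K are related in two ways: half-sibs through their shared mother (r = 1/4) and first cousins through their fathers (r = 1/8).
r = 1/4 + 1/8 = 3/8 = 0.375.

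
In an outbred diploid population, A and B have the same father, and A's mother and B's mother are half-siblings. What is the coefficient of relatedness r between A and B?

Relatedness sums over independent paths through distinct common ancestors.
A and B are related in two ways: half-sibs through their shared father (r = 1/4) and half first cousins through their mothers (r = 1/16).
r = 1/4 + 1/16 = 0.3125.

0.3125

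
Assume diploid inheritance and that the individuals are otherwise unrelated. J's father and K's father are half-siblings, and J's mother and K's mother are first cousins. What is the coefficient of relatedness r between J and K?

0.09375

Independent pedigree routes through distinct common ancestors add.
J and K are related in two ways: half first cousins through their fathers (r = 1/16) and second cousins through their mothers (r = 1/32).
r = 1/16 + 1/32 = 0.09375.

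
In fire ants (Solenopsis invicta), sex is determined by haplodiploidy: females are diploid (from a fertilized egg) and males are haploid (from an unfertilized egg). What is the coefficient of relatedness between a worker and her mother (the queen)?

0.5

One meiotic link between diploid queen and diploid daughter: r = 1/2.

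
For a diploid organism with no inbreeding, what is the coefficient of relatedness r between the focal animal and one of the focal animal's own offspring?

0.5

Each parent–offspring link contributes a factor of 1/2, and independent paths through distinct common ancestors add.
One parent–offspring link: r = (1/2)^1 = 1/2.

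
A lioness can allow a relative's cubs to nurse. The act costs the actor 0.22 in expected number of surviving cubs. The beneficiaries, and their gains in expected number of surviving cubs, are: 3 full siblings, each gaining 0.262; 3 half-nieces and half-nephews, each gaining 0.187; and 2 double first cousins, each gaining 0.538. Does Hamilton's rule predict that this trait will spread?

Hamilton's rule: the trait is favored when the sum of r·B over every recipient exceeds the actor's cost C.
r to a full sibling = 0.5 (full sibs share both parents — two paths of length 2: r = 2·(1/2)^2 = 1/2).
r to a half-niece or half-nephew = 0.125 (half-aunt/uncle↔niece/nephew: one path of length 3: r = (1/2)^3 = 1/8).
r to a double first cousin = 1/4 (double first cousins share both grandparent pairs — four paths of length 4: r = 4·(1/2)^4 = 1/4).
Summing one r·B term per recipient: 3·0.5·0.262 + 3·0.125·0.187 + 2·0.25·0.538 = 0.732125.
0.732125 > 0.22: the indirect benefit exceeds the cost.

Yes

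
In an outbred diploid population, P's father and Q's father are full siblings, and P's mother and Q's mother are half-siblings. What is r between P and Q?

0.1875

Relatedness sums over independent paths through distinct common ancestors.
P and Q are related in two ways: first cousins through their fathers (r = 1/8) and half first cousins through their mothers (r = 1/16).
r = 1/8 + 1/16 = 0.1875.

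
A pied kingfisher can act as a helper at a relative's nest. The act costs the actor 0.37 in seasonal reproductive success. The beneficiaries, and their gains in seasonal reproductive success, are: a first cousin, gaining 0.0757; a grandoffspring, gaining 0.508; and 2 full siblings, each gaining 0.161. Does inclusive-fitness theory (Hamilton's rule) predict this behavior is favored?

Hamilton's rule: the trait is favored when the sum of r·B over every recipient exceeds the actor's cost C.
r to a first cousin = 1/8 (first cousins share one grandparent pair — two paths of length 4: r = 2·(1/2)^4 = 1/8).
r to a grandoffspring = 1/4 (two parent–offspring links: r = (1/2)^2 = 1/4).
r to a full sibling = 0.5 (full sibs share both parents — two paths of length 2: r = 2·(1/2)^2 = 1/2).
Summing one r·B term per recipient: 1·0.125·0.0757 + 1·0.25·0.508 + 2·0.5·0.161 = 0.2974625.
0.2974625 < 0.37: the indirect benefit is less than the cost.

No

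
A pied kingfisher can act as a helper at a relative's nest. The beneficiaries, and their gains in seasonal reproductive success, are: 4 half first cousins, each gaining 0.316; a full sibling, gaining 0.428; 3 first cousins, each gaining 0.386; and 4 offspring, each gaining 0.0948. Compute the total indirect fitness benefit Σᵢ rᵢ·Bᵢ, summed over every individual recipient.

r to a half first cousin = 0.0625 (half first cousins share one grandparent — one path of length 4: r = (1/2)^4 = 1/16).
r to a full sibling = 0.5 (full sibs share both parents — two paths of length 2: r = 2·(1/2)^2 = 1/2).
r to a first cousin = 1/8 (first cousins share one grandparent pair — two paths of length 4: r = 2·(1/2)^4 = 1/8).
r to an offspring = 1/2 (one parent–offspring link: r = (1/2)^1 = 1/2).
Summing one r·B term per recipient: 4·0.0625·0.316 + 1·0.5·0.428 + 3·0.125·0.386 + 4·0.5·0.0948 = 0.62735.

0.62735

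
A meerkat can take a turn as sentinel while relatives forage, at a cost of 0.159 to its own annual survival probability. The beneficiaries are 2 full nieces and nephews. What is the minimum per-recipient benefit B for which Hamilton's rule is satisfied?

r to a full niece or nephew = 0.25 (full aunt/uncle↔niece/nephew: two paths of length 3 through the shared grandparent pair: r = 2·(1/2)^3 = 1/4).
Hamilton's rule with n recipients of equal r: n·r·B > C, so B > C/(n·r) = 0.159/(2·0.25) = 0.318.

0.318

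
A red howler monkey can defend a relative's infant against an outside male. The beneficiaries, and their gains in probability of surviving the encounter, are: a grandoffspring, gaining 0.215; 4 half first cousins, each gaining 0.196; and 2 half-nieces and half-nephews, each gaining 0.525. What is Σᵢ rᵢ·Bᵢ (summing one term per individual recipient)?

r to a grandoffspring = 1/4 (two parent–offspring links: r = (1/2)^2 = 1/4).
r to a half first cousin = 1/16 (half first cousins share one grandparent — one path of length 4: r = (1/2)^4 = 1/16).
r to a half-niece or half-nephew = 0.125 (half-aunt/uncle↔niece/nephew: one path of length 3: r = (1/2)^3 = 1/8).
Summing one r·B term per recipient: 1·0.25·0.215 + 4·0.0625·0.196 + 2·0.125·0.525 = 0.234.

0.234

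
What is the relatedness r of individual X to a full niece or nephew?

Full aunt/uncle↔niece/nephew: two paths of length 3 through the shared grandparent pair: r = 2·(1/2)^3 = 1/4.

0.25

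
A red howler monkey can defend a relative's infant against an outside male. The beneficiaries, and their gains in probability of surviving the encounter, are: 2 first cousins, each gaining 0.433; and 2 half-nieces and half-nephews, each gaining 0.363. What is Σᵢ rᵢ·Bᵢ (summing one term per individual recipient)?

0.199

r to a first cousin = 1/8 (first cousins share one grandparent pair — two paths of length 4: r = 2·(1/2)^4 = 1/8).
r to a half-niece or half-nephew = 0.125 (half-aunt/uncle↔niece/nephew: one path of length 3: r = (1/2)^3 = 1/8).
Summing one r·B term per recipient: 2·0.125·0.433 + 2·0.125·0.363 = 0.199.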